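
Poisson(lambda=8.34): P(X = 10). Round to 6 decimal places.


P = e^(-lam) * lam^k / k!
e^(-8.34) ≈ 0.0002387723
lam^k = 8.34^10 ≈ 1628022888.505601
k! = 10! = 3628800
P = 0.0002387723 * 1628022888.505601 / 3628800 ≈ 0.107123

0.107123


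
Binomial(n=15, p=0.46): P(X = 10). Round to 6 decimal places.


P = C(n,k) * p^k * (1-p)^(n-k)
C(15,10) = 3003
p^k = 0.46^10 ≈ 0.0004242075
(1-p)^(n-k) = 0.54^5 ≈ 0.04591650
P = 3003 * 0.0004242075 * 0.04591650 ≈ 0.058493

0.058493


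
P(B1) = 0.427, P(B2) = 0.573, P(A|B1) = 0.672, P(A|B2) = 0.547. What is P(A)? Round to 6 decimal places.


P(A) = P(A|B1)*P(B1) + P(A|B2)*P(B2)
P(A|B1)*P(B1) = 0.672 * 0.427 = 0.286944
P(A|B2)*P(B2) = 0.547 * 0.573 = 0.313431
P(A) = 0.286944 + 0.313431 = 0.600375

0.600375


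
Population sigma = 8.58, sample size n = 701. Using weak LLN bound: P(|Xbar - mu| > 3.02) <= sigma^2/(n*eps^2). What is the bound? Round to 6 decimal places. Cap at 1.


bound = min(1, sigma^2/(n*eps^2))
sigma^2 = 8.58^2 = 73.6164
n*eps^2 = 701 * 3.02^2 = 701 * 9.1204 = 6393.4004
sigma^2/(n*eps^2) = 73.6164 / 6393.4004 ≈ 0.01151444

0.011514


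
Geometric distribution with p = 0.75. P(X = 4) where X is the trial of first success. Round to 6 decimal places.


P = (1-p)^(k-1) * p
(1-p)^(k-1) = 0.25^3 = 0.015625
P = 0.015625 * 0.75 = 0.01171875

0.011719


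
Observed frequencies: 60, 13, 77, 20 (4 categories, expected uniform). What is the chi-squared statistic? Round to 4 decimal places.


chi2 = sum((O-E)^2/E), E = total/4
total = 170, E = 170/4 = 42.5
(60 - 42.5)^2 / 42.5 = 306.25 / 42.5 = 245/34 ≈ 7.205882
(13 - 42.5)^2 / 42.5 = 870.25 / 42.5 = 3481/170 ≈ 20.476471
(77 - 42.5)^2 / 42.5 = 1190.25 / 42.5 = 4761/170 ≈ 28.005882
(20 - 42.5)^2 / 42.5 = 506.25 / 42.5 = 405/34 ≈ 11.911765
chi2 = 67.6

67.6000


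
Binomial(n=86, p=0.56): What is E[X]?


E[X] = n*p = 86 * 0.56 = 48.16

48.16


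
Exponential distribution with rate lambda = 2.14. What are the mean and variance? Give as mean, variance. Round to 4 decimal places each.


mean = 1/lam, var = 1/lam^2
mean = 1 / 2.14 = 50/107 ≈ 0.467290
lam^2 = 2.14^2 = 4.5796
var = 1 / 4.5796 ≈ 0.218360

0.4673, 0.2184


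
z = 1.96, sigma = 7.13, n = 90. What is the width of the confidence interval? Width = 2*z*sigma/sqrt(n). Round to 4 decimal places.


width = 2*z*sigma/sqrt(n)
2*z*sigma = 2 * 1.96 * 7.13 = 27.9496
sqrt(90) ≈ 9.486833
width = 27.9496 / 9.486833 ≈ 2.946147

2.9461


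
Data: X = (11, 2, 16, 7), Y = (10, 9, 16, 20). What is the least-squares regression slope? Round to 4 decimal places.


b = sum((xi-xbar)(yi-ybar)) / sum((xi-xbar)^2)
n = 4, xbar = 36/4 = 9, ybar = 55/4 = 13.75
Sxy = sum((xi-xbar)(yi-ybar)) = 29
Sxx = sum((xi-xbar)^2) = 106
b = Sxy / Sxx = 29/106 ≈ 0.273585

0.2736


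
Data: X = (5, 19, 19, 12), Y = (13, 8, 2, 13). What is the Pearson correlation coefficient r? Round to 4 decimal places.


r = sum((xi-xbar)(yi-ybar)) / sqrt(sum((xi-xbar)^2) * sum((yi-ybar)^2))
n = 4, xbar = 55/4 = 13.75, ybar = 36/4 = 9
Sxy = sum((xi-xbar)(yi-ybar)) = -84
Sxx = sum((xi-xbar)^2) = 134.75
Syy = sum((yi-ybar)^2) = 82
sqrt(Sxx*Syy) ≈ 105.116602
r = Sxy / sqrt(Sxx*Syy) = -84 / 105.116602 ≈ -0.799113

-0.7991


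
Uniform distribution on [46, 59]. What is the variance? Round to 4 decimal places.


Var = (b-a)^2 / 12
(b-a)^2 = (59 - 46)^2 = 169
Var = 169/12 ≈ 14.083333

14.0833


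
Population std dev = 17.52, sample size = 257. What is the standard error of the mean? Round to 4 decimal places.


SE = sigma / sqrt(n)
sqrt(257) ≈ 16.031220
SE = 17.52 / 16.031220 ≈ 1.092868

1.0929


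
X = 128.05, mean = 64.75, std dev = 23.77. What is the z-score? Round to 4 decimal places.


z = (X - mu) / sigma
X - mu = 128.05 - 64.75 = 63.3
z = 63.3 / 23.77 = 6330/2377 ≈ 2.663021

2.6630


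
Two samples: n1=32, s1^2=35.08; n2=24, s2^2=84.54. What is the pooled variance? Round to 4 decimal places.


sp^2 = ((n1-1)*s1^2 + (n2-1)*s2^2)/(n1+n2-2)
(n1-1)*s1^2 = 31 * 35.08 = 1087.48
(n2-1)*s2^2 = 23 * 84.54 = 1944.42
numerator = 1087.48 + 1944.42 = 3031.9
n1+n2-2 = 54
sp^2 = 3031.9 / 54 = 30319/540 ≈ 56.146296

56.1463


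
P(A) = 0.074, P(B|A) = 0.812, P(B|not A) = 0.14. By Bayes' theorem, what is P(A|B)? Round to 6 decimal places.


P(A|B) = P(B|A)*P(A) / P(B), P(B) = P(B|A)*P(A) + P(B|not A)*P(not A)
P(B|A)*P(A) = 0.812 * 0.074 = 0.060088
P(B|not A)*P(not A) = 0.14 * 0.926 = 0.12964
P(B) = 0.060088 + 0.12964 = 0.189728
P(A|B) = 0.060088 / 0.189728 = 1073/3388 ≈ 0.31670602

0.316706


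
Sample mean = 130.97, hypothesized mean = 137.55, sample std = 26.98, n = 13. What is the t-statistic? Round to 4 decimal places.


t = (xbar - mu0) / (s/sqrt(n))
xbar - mu0 = 130.97 - 137.55 = -6.58
sqrt(13) ≈ 3.60555128
s/sqrt(n) = 26.98 / 3.60555128 ≈ 7.48290565
t = -6.58 / 7.48290565 ≈ -0.879338

-0.8793


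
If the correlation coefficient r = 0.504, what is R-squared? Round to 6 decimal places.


R^2 = r^2 = (0.504)^2 = 0.254016

0.254016


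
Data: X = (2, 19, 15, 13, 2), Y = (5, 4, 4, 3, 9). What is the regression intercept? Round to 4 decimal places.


a = ybar - b*xbar, where b = sum((xi-xbar)(yi-ybar)) / sum((xi-xbar)^2)
n = 5, xbar = 51/5 = 10.2, ybar = 25/5 = 5
Sxy = sum((xi-xbar)(yi-ybar)) = -52
Sxx = sum((xi-xbar)^2) = 242.8
b = Sxy / Sxx = -130/607 ≈ -0.214168
a = 5 - (-0.214168) * 10.2 = 4361/607 ≈ 7.184514

7.1845


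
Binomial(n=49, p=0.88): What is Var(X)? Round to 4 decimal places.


Var = n*p*(1-p) = 49 * 0.88 * 0.12 = 5.1744

5.1744


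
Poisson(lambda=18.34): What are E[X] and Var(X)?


E[X] = Var(X) = lambda = 18.34

18.34, 18.34


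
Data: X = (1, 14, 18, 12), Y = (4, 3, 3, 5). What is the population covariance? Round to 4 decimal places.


Cov = (1/n)*sum((xi-xbar)(yi-ybar))
n = 4, xbar = 45/4 = 11.25, ybar = 15/4 = 3.75
sum((xi-xbar)(yi-ybar)) = -8.75
Cov = -8.75 / 4 = -2.1875

-2.1875


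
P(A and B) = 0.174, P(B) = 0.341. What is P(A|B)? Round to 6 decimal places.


P(A|B) = P(A and B) / P(B) = 0.174 / 0.341 = 174/341 ≈ 0.51026393

0.510264


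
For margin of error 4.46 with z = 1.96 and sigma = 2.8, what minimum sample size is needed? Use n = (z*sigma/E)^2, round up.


z*sigma/E = 1.96 * 2.8 / 4.46 = 1372/1115 ≈ 1.230493
(z*sigma/E)^2 ≈ 1.514114
round up: n = 2

2


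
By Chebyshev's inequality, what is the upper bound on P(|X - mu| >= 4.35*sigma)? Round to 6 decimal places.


P <= 1/k^2
k^2 = 4.35^2 = 18.9225
1/k^2 = 1 / 18.9225 = 400/7569 ≈ 0.05284714

0.052847


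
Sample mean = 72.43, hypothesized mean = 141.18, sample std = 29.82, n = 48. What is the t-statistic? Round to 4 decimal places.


t = (xbar - mu0) / (s/sqrt(n))
xbar - mu0 = 72.43 - 141.18 = -68.75
sqrt(48) ≈ 6.92820323
s/sqrt(n) = 29.82 / 6.92820323 ≈ 4.30414626
t = -68.75 / 4.30414626 ≈ -15.972970

-15.9730


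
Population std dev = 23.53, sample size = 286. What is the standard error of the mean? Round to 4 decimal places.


SE = sigma / sqrt(n)
sqrt(286) ≈ 16.911535
SE = 23.53 / 16.911535 ≈ 1.391358

1.3914


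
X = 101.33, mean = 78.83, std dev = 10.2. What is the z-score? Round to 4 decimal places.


z = (X - mu) / sigma
X - mu = 101.33 - 78.83 = 22.5
z = 22.5 / 10.2 = 75/34 ≈ 2.205882

2.2059


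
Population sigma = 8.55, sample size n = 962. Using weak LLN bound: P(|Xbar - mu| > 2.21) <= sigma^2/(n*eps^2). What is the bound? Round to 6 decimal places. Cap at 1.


bound = min(1, sigma^2/(n*eps^2))
sigma^2 = 8.55^2 = 73.1025
n*eps^2 = 962 * 2.21^2 = 962 * 4.8841 = 4698.5042
sigma^2/(n*eps^2) = 73.1025 / 4698.5042 ≈ 0.01555868

0.015559


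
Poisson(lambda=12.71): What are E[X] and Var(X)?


E[X] = Var(X) = lambda = 12.71

12.71, 12.71


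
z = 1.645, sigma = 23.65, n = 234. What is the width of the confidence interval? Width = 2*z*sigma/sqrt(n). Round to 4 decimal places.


width = 2*z*sigma/sqrt(n)
2*z*sigma = 2 * 1.645 * 23.65 = 77.8085
sqrt(234) ≈ 15.297059
width = 77.8085 / 15.297059 ≈ 5.086501

5.0865


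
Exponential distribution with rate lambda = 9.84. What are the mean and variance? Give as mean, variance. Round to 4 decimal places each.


mean = 1/lam, var = 1/lam^2
mean = 1 / 9.84 = 25/246 ≈ 0.101626
lam^2 = 9.84^2 = 96.8256
var = 1 / 96.8256 ≈ 0.010328

0.1016, 0.0103


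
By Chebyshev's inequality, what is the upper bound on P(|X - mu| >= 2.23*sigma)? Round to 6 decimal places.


P <= 1/k^2
k^2 = 2.23^2 = 4.9729
1/k^2 = 1 / 4.9729 ≈ 0.20108991

0.201090


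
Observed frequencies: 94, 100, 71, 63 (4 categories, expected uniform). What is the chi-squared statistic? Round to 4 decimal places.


chi2 = sum((O-E)^2/E), E = total/4
total = 328, E = 328/4 = 82
(94 - 82)^2 / 82 = 144 / 82 = 72/41 ≈ 1.756098
(100 - 82)^2 / 82 = 324 / 82 = 162/41 ≈ 3.951220
(71 - 82)^2 / 82 = 121 / 82 = 121/82 ≈ 1.475610
(63 - 82)^2 / 82 = 361 / 82 = 361/82 ≈ 4.402439
chi2 = 475/41 ≈ 11.585366

11.5854


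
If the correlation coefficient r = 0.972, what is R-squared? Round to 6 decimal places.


R^2 = r^2 = (0.972)^2 = 0.944784

0.944784


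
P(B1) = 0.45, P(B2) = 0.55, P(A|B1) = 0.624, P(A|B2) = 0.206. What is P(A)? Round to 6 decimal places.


P(A) = P(A|B1)*P(B1) + P(A|B2)*P(B2)
P(A|B1)*P(B1) = 0.624 * 0.45 = 0.2808
P(A|B2)*P(B2) = 0.206 * 0.55 = 0.1133
P(A) = 0.2808 + 0.1133 = 0.3941

0.394100


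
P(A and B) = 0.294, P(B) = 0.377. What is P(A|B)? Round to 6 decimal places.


P(A|B) = P(A and B) / P(B) = 0.294 / 0.377 = 294/377 ≈ 0.77984085

0.779841


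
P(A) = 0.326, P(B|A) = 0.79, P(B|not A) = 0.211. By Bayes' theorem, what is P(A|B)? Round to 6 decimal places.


P(A|B) = P(B|A)*P(A) / P(B), P(B) = P(B|A)*P(A) + P(B|not A)*P(not A)
P(B|A)*P(A) = 0.79 * 0.326 = 0.25754
P(B|not A)*P(not A) = 0.211 * 0.674 = 0.142214
P(B) = 0.25754 + 0.142214 = 0.399754
P(A|B) = 0.25754 / 0.399754 ≈ 0.64424621

0.644246


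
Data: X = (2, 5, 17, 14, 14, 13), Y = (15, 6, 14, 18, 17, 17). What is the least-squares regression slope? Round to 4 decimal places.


b = sum((xi-xbar)(yi-ybar)) / sum((xi-xbar)^2)
n = 6, xbar = 65/6 ≈ 10.833333, ybar = 87/6 = 14.5
Sxy = sum((xi-xbar)(yi-ybar)) = 66.5
Sxx = sum((xi-xbar)^2) = 1049/6 ≈ 174.833333
b = Sxy / Sxx = 399/1049 ≈ 0.380362

0.3804


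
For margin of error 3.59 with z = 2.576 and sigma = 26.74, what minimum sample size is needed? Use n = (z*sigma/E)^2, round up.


z*sigma/E = 2.576 * 26.74 / 3.59 ≈ 19.187253
(z*sigma/E)^2 ≈ 368.150696
round up: n = 369

369


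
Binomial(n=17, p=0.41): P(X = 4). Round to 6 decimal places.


P = C(n,k) * p^k * (1-p)^(n-k)
C(17,4) = 2380
p^k = 0.41^4 = 0.02825761
(1-p)^(n-k) = 0.59^13 ≈ 0.001049726
P = 2380 * 0.02825761 * 0.001049726 ≈ 0.070597

0.070597


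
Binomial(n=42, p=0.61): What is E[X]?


E[X] = n*p = 42 * 0.61 = 25.62

25.62


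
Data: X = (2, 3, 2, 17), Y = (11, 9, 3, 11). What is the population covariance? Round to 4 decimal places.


Cov = (1/n)*sum((xi-xbar)(yi-ybar))
n = 4, xbar = 24/4 = 6, ybar = 34/4 = 8.5
sum((xi-xbar)(yi-ybar)) = 38
Cov = 38 / 4 = 9.5

9.5000


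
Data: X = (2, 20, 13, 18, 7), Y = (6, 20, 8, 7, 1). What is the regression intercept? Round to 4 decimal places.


a = ybar - b*xbar, where b = sum((xi-xbar)(yi-ybar)) / sum((xi-xbar)^2)
n = 5, xbar = 60/5 = 12, ybar = 42/5 = 8.4
Sxy = sum((xi-xbar)(yi-ybar)) = 145
Sxx = sum((xi-xbar)^2) = 226
b = Sxy / Sxx = 145/226 ≈ 0.641593
a = 8.4 - 0.641593 * 12 = 396/565 ≈ 0.700885

0.7009


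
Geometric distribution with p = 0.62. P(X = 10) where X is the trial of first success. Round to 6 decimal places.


P = (1-p)^(k-1) * p
(1-p)^(k-1) = 0.38^9 ≈ 0.0001652161
P = 0.0001652161 * 0.62 ≈ 0.0001024340

0.000102


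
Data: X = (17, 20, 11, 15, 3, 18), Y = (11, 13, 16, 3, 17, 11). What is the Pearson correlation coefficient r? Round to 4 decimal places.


r = sum((xi-xbar)(yi-ybar)) / sqrt(sum((xi-xbar)^2) * sum((yi-ybar)^2))
n = 6, xbar = 84/6 = 14, ybar = 71/6 ≈ 11.833333
Sxy = sum((xi-xbar)(yi-ybar)) = -77
Sxx = sum((xi-xbar)^2) = 192
Syy = sum((yi-ybar)^2) = 749/6 ≈ 124.833333
sqrt(Sxx*Syy) ≈ 154.816020
r = Sxy / sqrt(Sxx*Syy) = -77 / 154.816020 ≈ -0.497365

-0.4974


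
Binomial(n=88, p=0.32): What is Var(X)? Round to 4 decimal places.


Var = n*p*(1-p) = 88 * 0.32 * 0.68 = 19.1488

19.1488


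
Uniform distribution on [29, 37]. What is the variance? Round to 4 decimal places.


Var = (b-a)^2 / 12
(b-a)^2 = (37 - 29)^2 = 64
Var = 64/12 ≈ 5.333333

5.3333


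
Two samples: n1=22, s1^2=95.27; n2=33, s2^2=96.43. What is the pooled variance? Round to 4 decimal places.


sp^2 = ((n1-1)*s1^2 + (n2-1)*s2^2)/(n1+n2-2)
(n1-1)*s1^2 = 21 * 95.27 = 2000.67
(n2-1)*s2^2 = 32 * 96.43 = 3085.76
numerator = 2000.67 + 3085.76 = 5086.43
n1+n2-2 = 53
sp^2 = 5086.43 / 53 = 508643/5300 ≈ 95.970377

95.9704


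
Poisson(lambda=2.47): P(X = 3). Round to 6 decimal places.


P = e^(-lam) * lam^k / k!
e^(-2.47) ≈ 0.08458486
lam^k = 2.47^3 = 15.069223
k! = 3! = 6
P = 0.08458486 * 15.069223 / 6 ≈ 0.212438

0.212438


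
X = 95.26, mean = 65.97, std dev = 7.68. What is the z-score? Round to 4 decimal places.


z = (X - mu) / sigma
X - mu = 95.26 - 65.97 = 29.29
z = 29.29 / 7.68 = 2929/768 ≈ 3.813802

3.8138


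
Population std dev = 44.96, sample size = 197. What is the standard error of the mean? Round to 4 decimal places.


SE = sigma / sqrt(n)
sqrt(197) ≈ 14.035669
SE = 44.96 / 14.035669 ≈ 3.203267

3.2033


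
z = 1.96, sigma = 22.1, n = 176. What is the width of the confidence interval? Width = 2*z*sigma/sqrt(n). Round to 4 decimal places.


width = 2*z*sigma/sqrt(n)
2*z*sigma = 2 * 1.96 * 22.1 = 86.632
sqrt(176) ≈ 13.266499
width = 86.632 / 13.266499 ≈ 6.530133

6.5301


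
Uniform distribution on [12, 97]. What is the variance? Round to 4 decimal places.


Var = (b-a)^2 / 12
(b-a)^2 = (97 - 12)^2 = 7225
Var = 7225/12 ≈ 602.083333

602.0833


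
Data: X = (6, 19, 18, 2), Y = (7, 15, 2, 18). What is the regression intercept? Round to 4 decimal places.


a = ybar - b*xbar, where b = sum((xi-xbar)(yi-ybar)) / sum((xi-xbar)^2)
n = 4, xbar = 45/4 = 11.25, ybar = 42/4 = 10.5
Sxy = sum((xi-xbar)(yi-ybar)) = -73.5
Sxx = sum((xi-xbar)^2) = 218.75
b = Sxy / Sxx = -0.336
a = 10.5 - (-0.336) * 11.25 = 14.28

14.2800


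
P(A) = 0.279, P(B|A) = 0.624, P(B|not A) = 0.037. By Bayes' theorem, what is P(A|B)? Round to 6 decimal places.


P(A|B) = P(B|A)*P(A) / P(B), P(B) = P(B|A)*P(A) + P(B|not A)*P(not A)
P(B|A)*P(A) = 0.624 * 0.279 = 0.174096
P(B|not A)*P(not A) = 0.037 * 0.721 = 0.026677
P(B) = 0.174096 + 0.026677 = 0.200773
P(A|B) = 0.174096 / 0.200773 ≈ 0.86712855

0.867129


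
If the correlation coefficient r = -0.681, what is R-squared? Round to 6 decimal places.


R^2 = r^2 = (-0.681)^2 = 0.463761

0.463761


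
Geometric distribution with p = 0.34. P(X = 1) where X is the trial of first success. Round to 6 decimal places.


P = (1-p)^(k-1) * p
(1-p)^(k-1) = 0.66^0 = 1
P = 1 * 0.34 = 0.34

0.340000


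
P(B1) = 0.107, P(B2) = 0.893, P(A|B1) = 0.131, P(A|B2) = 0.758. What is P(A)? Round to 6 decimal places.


P(A) = P(A|B1)*P(B1) + P(A|B2)*P(B2)
P(A|B1)*P(B1) = 0.131 * 0.107 = 0.014017
P(A|B2)*P(B2) = 0.758 * 0.893 = 0.676894
P(A) = 0.014017 + 0.676894 = 0.690911

0.690911


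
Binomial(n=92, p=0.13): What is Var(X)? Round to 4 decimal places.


Var = n*p*(1-p) = 92 * 0.13 * 0.87 = 10.4052

10.4052


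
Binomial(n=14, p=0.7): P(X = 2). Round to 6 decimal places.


P = C(n,k) * p^k * (1-p)^(n-k)
C(14,2) = 91
p^k = 0.7^2 = 0.49
(1-p)^(n-k) = 0.3^12 = 0.000000531441
P = 91 * 0.49 * 0.000000531441 ≈ 0.000024

0.000024


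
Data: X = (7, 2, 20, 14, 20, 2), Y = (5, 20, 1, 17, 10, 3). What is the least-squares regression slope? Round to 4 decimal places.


b = sum((xi-xbar)(yi-ybar)) / sum((xi-xbar)^2)
n = 6, xbar = 65/6 ≈ 10.833333, ybar = 56/6 = 28/3 ≈ 9.333333
Sxy = sum((xi-xbar)(yi-ybar)) = -203/3 ≈ -67.666667
Sxx = sum((xi-xbar)^2) = 2093/6 ≈ 348.833333
b = Sxy / Sxx = -58/299 ≈ -0.193980

-0.1940


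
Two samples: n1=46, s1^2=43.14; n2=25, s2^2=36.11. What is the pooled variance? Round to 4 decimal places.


sp^2 = ((n1-1)*s1^2 + (n2-1)*s2^2)/(n1+n2-2)
(n1-1)*s1^2 = 45 * 43.14 = 1941.3
(n2-1)*s2^2 = 24 * 36.11 = 866.64
numerator = 1941.3 + 866.64 = 2807.94
n1+n2-2 = 69
sp^2 = 2807.94 / 69 = 46799/1150 ≈ 40.694783

40.6948


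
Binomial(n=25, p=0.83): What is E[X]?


E[X] = n*p = 25 * 0.83 = 20.75

20.75


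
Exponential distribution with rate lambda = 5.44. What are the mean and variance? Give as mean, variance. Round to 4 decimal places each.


mean = 1/lam, var = 1/lam^2
mean = 1 / 5.44 = 25/136 ≈ 0.183824
lam^2 = 5.44^2 = 29.5936
var = 1 / 29.5936 ≈ 0.033791

0.1838, 0.0338


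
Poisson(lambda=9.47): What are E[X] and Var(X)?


E[X] = Var(X) = lambda = 9.47

9.47, 9.47


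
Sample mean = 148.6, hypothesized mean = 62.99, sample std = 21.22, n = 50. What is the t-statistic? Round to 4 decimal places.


t = (xbar - mu0) / (s/sqrt(n))
xbar - mu0 = 148.6 - 62.99 = 85.61
sqrt(50) ≈ 7.07106781
s/sqrt(n) = 21.22 / 7.07106781 ≈ 3.00096118
t = 85.61 / 3.00096118 ≈ 28.527527

28.5275


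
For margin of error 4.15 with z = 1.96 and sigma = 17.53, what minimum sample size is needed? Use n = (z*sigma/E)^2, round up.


z*sigma/E = 1.96 * 17.53 / 4.15 ≈ 8.279229
(z*sigma/E)^2 ≈ 68.545631
round up: n = 69

69


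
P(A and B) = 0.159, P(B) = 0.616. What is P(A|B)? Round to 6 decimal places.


P(A|B) = P(A and B) / P(B) = 0.159 / 0.616 = 159/616 ≈ 0.25811688

0.258117


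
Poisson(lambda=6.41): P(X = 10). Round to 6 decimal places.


P = e^(-lam) * lam^k / k!
e^(-6.41) ≈ 0.001645025
lam^k = 6.41^10 ≈ 117106309.606725
k! = 10! = 3628800
P = 0.001645025 * 117106309.606725 / 3628800 ≈ 0.053087

0.053087


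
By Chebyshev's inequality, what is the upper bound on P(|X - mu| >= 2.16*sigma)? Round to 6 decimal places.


P <= 1/k^2
k^2 = 2.16^2 = 4.6656
1/k^2 = 1 / 4.6656 = 625/2916 ≈ 0.21433471

0.214335


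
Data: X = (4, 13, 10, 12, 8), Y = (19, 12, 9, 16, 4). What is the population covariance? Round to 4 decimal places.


Cov = (1/n)*sum((xi-xbar)(yi-ybar))
n = 5, xbar = 47/5 = 9.4, ybar = 60/5 = 12
sum((xi-xbar)(yi-ybar)) = -18
Cov = -18 / 5 = -3.6

-3.6000


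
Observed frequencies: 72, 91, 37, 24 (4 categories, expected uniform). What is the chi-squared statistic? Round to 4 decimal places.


chi2 = sum((O-E)^2/E), E = total/4
total = 224, E = 224/4 = 56
(72 - 56)^2 / 56 = 256 / 56 = 32/7 ≈ 4.571429
(91 - 56)^2 / 56 = 1225 / 56 = 21.875
(37 - 56)^2 / 56 = 361 / 56 = 361/56 ≈ 6.446429
(24 - 56)^2 / 56 = 1024 / 56 = 128/7 ≈ 18.285714
chi2 = 1433/28 ≈ 51.178571

51.1786


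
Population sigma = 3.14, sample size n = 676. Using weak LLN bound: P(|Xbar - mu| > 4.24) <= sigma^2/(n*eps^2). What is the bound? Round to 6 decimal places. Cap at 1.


bound = min(1, sigma^2/(n*eps^2))
sigma^2 = 3.14^2 = 9.8596
n*eps^2 = 676 * 4.24^2 = 676 * 17.9776 = 12152.8576
sigma^2/(n*eps^2) = 9.8596 / 12152.8576 ≈ 0.00081130

0.000811


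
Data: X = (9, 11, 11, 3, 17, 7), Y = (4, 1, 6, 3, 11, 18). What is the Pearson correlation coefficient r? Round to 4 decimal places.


r = sum((xi-xbar)(yi-ybar)) / sqrt(sum((xi-xbar)^2) * sum((yi-ybar)^2))
n = 6, xbar = 58/6 = 29/3 ≈ 9.666667, ybar = 43/6 ≈ 7.166667
Sxy = sum((xi-xbar)(yi-ybar)) = 58/3 ≈ 19.333333
Sxx = sum((xi-xbar)^2) = 328/3 ≈ 109.333333
Syy = sum((yi-ybar)^2) = 1193/6 ≈ 198.833333
sqrt(Sxx*Syy) ≈ 147.441891
r = Sxy / sqrt(Sxx*Syy) = 19.333333 / 147.441891 ≈ 0.131125

0.1311


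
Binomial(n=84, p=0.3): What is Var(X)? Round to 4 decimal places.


Var = n*p*(1-p) = 84 * 0.3 * 0.7 = 17.64

17.6400


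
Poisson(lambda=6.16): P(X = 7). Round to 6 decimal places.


P = e^(-lam) * lam^k / k!
e^(-6.16) ≈ 0.002112253
lam^k = 6.16^7 ≈ 336561.926661
k! = 7! = 5040
P = 0.002112253 * 336561.926661 / 5040 ≈ 0.141052

0.141052


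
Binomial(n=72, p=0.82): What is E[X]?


E[X] = n*p = 72 * 0.82 = 59.04

59.04


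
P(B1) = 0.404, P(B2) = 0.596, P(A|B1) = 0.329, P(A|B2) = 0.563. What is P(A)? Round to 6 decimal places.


P(A) = P(A|B1)*P(B1) + P(A|B2)*P(B2)
P(A|B1)*P(B1) = 0.329 * 0.404 = 0.132916
P(A|B2)*P(B2) = 0.563 * 0.596 = 0.335548
P(A) = 0.132916 + 0.335548 = 0.468464

0.468464


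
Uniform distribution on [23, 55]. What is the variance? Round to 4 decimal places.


Var = (b-a)^2 / 12
(b-a)^2 = (55 - 23)^2 = 1024
Var = 1024/12 ≈ 85.333333

85.3333


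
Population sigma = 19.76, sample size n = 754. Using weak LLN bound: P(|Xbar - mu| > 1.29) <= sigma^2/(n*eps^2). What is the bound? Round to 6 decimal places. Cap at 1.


bound = min(1, sigma^2/(n*eps^2))
sigma^2 = 19.76^2 = 390.4576
n*eps^2 = 754 * 1.29^2 = 754 * 1.6641 = 1254.7314
sigma^2/(n*eps^2) = 390.4576 / 1254.7314 ≈ 0.31118820

0.311188


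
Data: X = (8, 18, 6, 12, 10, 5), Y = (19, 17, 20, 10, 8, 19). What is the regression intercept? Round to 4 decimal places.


a = ybar - b*xbar, where b = sum((xi-xbar)(yi-ybar)) / sum((xi-xbar)^2)
n = 6, xbar = 59/6 ≈ 9.833333, ybar = 93/6 = 15.5
Sxy = sum((xi-xbar)(yi-ybar)) = -41.5
Sxx = sum((xi-xbar)^2) = 677/6 ≈ 112.833333
b = Sxy / Sxx = -249/677 ≈ -0.367799
a = 15.5 - (-0.367799) * 9.833333 = 12942/677 ≈ 19.116691

19.1167


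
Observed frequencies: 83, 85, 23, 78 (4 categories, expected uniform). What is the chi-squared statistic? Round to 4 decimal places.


chi2 = sum((O-E)^2/E), E = total/4
total = 269, E = 269/4 = 67.25
(83 - 67.25)^2 / 67.25 = 248.0625 / 67.25 = 3969/1076 ≈ 3.688662
(85 - 67.25)^2 / 67.25 = 315.0625 / 67.25 = 5041/1076 ≈ 4.684944
(23 - 67.25)^2 / 67.25 = 1958.0625 / 67.25 = 31329/1076 ≈ 29.116171
(78 - 67.25)^2 / 67.25 = 115.5625 / 67.25 = 1849/1076 ≈ 1.718401
chi2 = 10547/269 ≈ 39.208178

39.2082


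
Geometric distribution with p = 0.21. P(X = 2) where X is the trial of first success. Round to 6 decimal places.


P = (1-p)^(k-1) * p
(1-p)^(k-1) = 0.79^1 = 0.79
P = 0.79 * 0.21 = 0.1659

0.165900


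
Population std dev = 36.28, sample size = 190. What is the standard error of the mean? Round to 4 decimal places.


SE = sigma / sqrt(n)
sqrt(190) ≈ 13.784049
SE = 36.28 / 13.784049 ≈ 2.632028

2.6320


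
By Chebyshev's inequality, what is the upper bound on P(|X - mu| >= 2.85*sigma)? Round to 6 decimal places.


P <= 1/k^2
k^2 = 2.85^2 = 8.1225
1/k^2 = 1 / 8.1225 = 400/3249 ≈ 0.12311480

0.123115


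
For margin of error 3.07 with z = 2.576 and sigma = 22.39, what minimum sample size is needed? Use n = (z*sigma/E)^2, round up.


z*sigma/E = 2.576 * 22.39 / 3.07 ≈ 18.787179
(z*sigma/E)^2 ≈ 352.958101
round up: n = 353

353


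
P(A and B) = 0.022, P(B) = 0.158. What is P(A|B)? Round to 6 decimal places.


P(A|B) = P(A and B) / P(B) = 0.022 / 0.158 = 11/79 ≈ 0.13924051

0.139241


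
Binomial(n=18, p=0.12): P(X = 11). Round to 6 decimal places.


P = C(n,k) * p^k * (1-p)^(n-k)
C(18,11) = 31824
p^k = 0.12^11 ≈ 0.00000000007430084
(1-p)^(n-k) = 0.88^7 ≈ 0.4086756
P = 31824 * 0.00000000007430084 * 0.4086756 ≈ 0.000001

0.000001


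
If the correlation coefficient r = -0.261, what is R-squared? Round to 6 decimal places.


R^2 = r^2 = (-0.261)^2 = 0.068121

0.068121


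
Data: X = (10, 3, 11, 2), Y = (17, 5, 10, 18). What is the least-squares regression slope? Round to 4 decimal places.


b = sum((xi-xbar)(yi-ybar)) / sum((xi-xbar)^2)
n = 4, xbar = 26/4 = 6.5, ybar = 50/4 = 12.5
Sxy = sum((xi-xbar)(yi-ybar)) = 6
Sxx = sum((xi-xbar)^2) = 65
b = Sxy / Sxx = 6/65 ≈ 0.092308

0.0923


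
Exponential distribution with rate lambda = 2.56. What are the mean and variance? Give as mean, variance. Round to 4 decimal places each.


mean = 1/lam, var = 1/lam^2
mean = 1 / 2.56 = 0.390625
lam^2 = 2.56^2 = 6.5536
var = 1 / 6.5536 = 625/4096 ≈ 0.152588

0.3906, 0.1526


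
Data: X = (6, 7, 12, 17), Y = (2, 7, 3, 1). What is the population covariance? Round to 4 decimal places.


Cov = (1/n)*sum((xi-xbar)(yi-ybar))
n = 4, xbar = 42/4 = 10.5, ybar = 13/4 = 3.25
sum((xi-xbar)(yi-ybar)) = -22.5
Cov = -22.5 / 4 = -5.625

-5.6250


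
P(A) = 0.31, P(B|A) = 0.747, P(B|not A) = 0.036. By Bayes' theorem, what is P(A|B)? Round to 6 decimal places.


P(A|B) = P(B|A)*P(A) / P(B), P(B) = P(B|A)*P(A) + P(B|not A)*P(not A)
P(B|A)*P(A) = 0.747 * 0.31 = 0.23157
P(B|not A)*P(not A) = 0.036 * 0.69 = 0.02484
P(B) = 0.23157 + 0.02484 = 0.25641
P(A|B) = 0.23157 / 0.25641 = 2573/2849 ≈ 0.90312390

0.903124


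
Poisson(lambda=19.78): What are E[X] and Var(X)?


E[X] = Var(X) = lambda = 19.78

19.78, 19.78


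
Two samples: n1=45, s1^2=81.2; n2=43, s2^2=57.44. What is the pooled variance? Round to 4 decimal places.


sp^2 = ((n1-1)*s1^2 + (n2-1)*s2^2)/(n1+n2-2)
(n1-1)*s1^2 = 44 * 81.2 = 3572.8
(n2-1)*s2^2 = 42 * 57.44 = 2412.48
numerator = 3572.8 + 2412.48 = 5985.28
n1+n2-2 = 86
sp^2 = 5985.28 / 86 = 74816/1075 ≈ 69.596279

69.5963


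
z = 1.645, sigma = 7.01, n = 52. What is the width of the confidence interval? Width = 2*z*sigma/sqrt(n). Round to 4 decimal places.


width = 2*z*sigma/sqrt(n)
2*z*sigma = 2 * 1.645 * 7.01 = 23.0629
sqrt(52) ≈ 7.211103
width = 23.0629 / 7.211103 ≈ 3.198249

3.1982


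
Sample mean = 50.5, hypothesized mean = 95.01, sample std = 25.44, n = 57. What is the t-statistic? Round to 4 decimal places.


t = (xbar - mu0) / (s/sqrt(n))
xbar - mu0 = 50.5 - 95.01 = -44.51
sqrt(57) ≈ 7.54983444
s/sqrt(n) = 25.44 / 7.54983444 ≈ 3.36961032
t = -44.51 / 3.36961032 ≈ -13.209243

-13.2092


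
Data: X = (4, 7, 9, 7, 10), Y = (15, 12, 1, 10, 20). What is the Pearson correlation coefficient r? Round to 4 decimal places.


r = sum((xi-xbar)(yi-ybar)) / sqrt(sum((xi-xbar)^2) * sum((yi-ybar)^2))
n = 5, xbar = 37/5 = 7.4, ybar = 58/5 = 11.6
Sxy = sum((xi-xbar)(yi-ybar)) = -6.2
Sxx = sum((xi-xbar)^2) = 21.2
Syy = sum((yi-ybar)^2) = 197.2
sqrt(Sxx*Syy) ≈ 64.657869
r = Sxy / sqrt(Sxx*Syy) = -6.2 / 64.657869 ≈ -0.095889

-0.0959


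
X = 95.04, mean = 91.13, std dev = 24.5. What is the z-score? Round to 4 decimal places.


z = (X - mu) / sigma
X - mu = 95.04 - 91.13 = 3.91
z = 3.91 / 24.5 = 391/2450 ≈ 0.159592

0.1596


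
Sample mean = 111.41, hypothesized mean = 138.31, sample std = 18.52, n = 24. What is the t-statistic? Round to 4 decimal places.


t = (xbar - mu0) / (s/sqrt(n))
xbar - mu0 = 111.41 - 138.31 = -26.9
sqrt(24) ≈ 4.89897949
s/sqrt(n) = 18.52 / 4.89897949 ≈ 3.78037917
t = -26.9 / 3.78037917 ≈ -7.115688

-7.1157


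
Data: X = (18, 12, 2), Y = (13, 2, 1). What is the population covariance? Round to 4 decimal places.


Cov = (1/n)*sum((xi-xbar)(yi-ybar))
n = 3, xbar = 32/3 ≈ 10.666667, ybar = 16/3 ≈ 5.333333
sum((xi-xbar)(yi-ybar)) = 268/3 ≈ 89.333333
Cov = 89.333333 / 3 = 268/9 ≈ 29.777778

29.7778


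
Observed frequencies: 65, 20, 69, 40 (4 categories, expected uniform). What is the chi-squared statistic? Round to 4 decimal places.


chi2 = sum((O-E)^2/E), E = total/4
total = 194, E = 194/4 = 48.5
(65 - 48.5)^2 / 48.5 = 272.25 / 48.5 = 1089/194 ≈ 5.613402
(20 - 48.5)^2 / 48.5 = 812.25 / 48.5 = 3249/194 ≈ 16.747423
(69 - 48.5)^2 / 48.5 = 420.25 / 48.5 = 1681/194 ≈ 8.664948
(40 - 48.5)^2 / 48.5 = 72.25 / 48.5 = 289/194 ≈ 1.489691
chi2 = 3154/97 ≈ 32.515464

32.5155


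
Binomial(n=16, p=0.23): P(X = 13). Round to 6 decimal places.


P = C(n,k) * p^k * (1-p)^(n-k)
C(16,13) = 560
p^k = 0.23^13 ≈ 0.000000005040364
(1-p)^(n-k) = 0.77^3 = 0.456533
P = 560 * 0.000000005040364 * 0.456533 ≈ 0.000001

0.000001


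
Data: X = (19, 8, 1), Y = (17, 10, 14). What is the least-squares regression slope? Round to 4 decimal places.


b = sum((xi-xbar)(yi-ybar)) / sum((xi-xbar)^2)
n = 3, xbar = 28/3 ≈ 9.333333, ybar = 41/3 ≈ 13.666667
Sxy = sum((xi-xbar)(yi-ybar)) = 103/3 ≈ 34.333333
Sxx = sum((xi-xbar)^2) = 494/3 ≈ 164.666667
b = Sxy / Sxx = 103/494 ≈ 0.208502

0.2085


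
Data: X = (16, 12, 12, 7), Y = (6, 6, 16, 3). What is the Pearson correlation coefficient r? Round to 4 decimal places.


r = sum((xi-xbar)(yi-ybar)) / sqrt(sum((xi-xbar)^2) * sum((yi-ybar)^2))
n = 4, xbar = 47/4 = 11.75, ybar = 31/4 = 7.75
Sxy = sum((xi-xbar)(yi-ybar)) = 16.75
Sxx = sum((xi-xbar)^2) = 40.75
Syy = sum((yi-ybar)^2) = 96.75
sqrt(Sxx*Syy) ≈ 62.789828
r = Sxy / sqrt(Sxx*Syy) = 16.75 / 62.789828 ≈ 0.266763

0.2668


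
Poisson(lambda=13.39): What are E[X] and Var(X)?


E[X] = Var(X) = lambda = 13.39

13.39, 13.39


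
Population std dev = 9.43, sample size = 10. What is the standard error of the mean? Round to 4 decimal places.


SE = sigma / sqrt(n)
sqrt(10) ≈ 3.162278
SE = 9.43 / 3.162278 ≈ 2.982028

2.9820


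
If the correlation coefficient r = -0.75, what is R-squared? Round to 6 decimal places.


R^2 = r^2 = (-0.75)^2 = 0.5625

0.562500


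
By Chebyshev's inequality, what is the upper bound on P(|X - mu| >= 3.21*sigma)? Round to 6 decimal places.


P <= 1/k^2
k^2 = 3.21^2 = 10.3041
1/k^2 = 1 / 10.3041 ≈ 0.09704875

0.097049


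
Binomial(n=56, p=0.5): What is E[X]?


E[X] = n*p = 56 * 0.5 = 28

28


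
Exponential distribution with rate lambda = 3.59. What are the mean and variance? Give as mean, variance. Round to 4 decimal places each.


mean = 1/lam, var = 1/lam^2
mean = 1 / 3.59 = 100/359 ≈ 0.278552
lam^2 = 3.59^2 = 12.8881
var = 1 / 12.8881 ≈ 0.077591

0.2786, 0.0776


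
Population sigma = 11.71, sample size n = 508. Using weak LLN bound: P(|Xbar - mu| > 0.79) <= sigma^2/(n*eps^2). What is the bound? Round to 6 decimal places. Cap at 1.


bound = min(1, sigma^2/(n*eps^2))
sigma^2 = 11.71^2 = 137.1241
n*eps^2 = 508 * 0.79^2 = 508 * 0.6241 = 317.0428
sigma^2/(n*eps^2) = 137.1241 / 317.0428 ≈ 0.43250974

0.432510


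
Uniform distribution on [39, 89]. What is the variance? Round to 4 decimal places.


Var = (b-a)^2 / 12
(b-a)^2 = (89 - 39)^2 = 2500
Var = 2500/12 ≈ 208.333333

208.3333


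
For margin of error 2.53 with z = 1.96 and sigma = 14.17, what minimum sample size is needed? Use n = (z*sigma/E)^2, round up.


z*sigma/E = 1.96 * 14.17 / 2.53 = 69433/6325 ≈ 10.977549
(z*sigma/E)^2 ≈ 120.506591
round up: n = 121

121


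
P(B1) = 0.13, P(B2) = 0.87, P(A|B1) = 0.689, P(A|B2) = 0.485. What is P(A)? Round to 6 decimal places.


P(A) = P(A|B1)*P(B1) + P(A|B2)*P(B2)
P(A|B1)*P(B1) = 0.689 * 0.13 = 0.08957
P(A|B2)*P(B2) = 0.485 * 0.87 = 0.42195
P(A) = 0.08957 + 0.42195 = 0.51152

0.511520


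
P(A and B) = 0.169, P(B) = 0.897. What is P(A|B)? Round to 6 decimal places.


P(A|B) = P(A and B) / P(B) = 0.169 / 0.897 = 13/69 ≈ 0.18840580

0.188406


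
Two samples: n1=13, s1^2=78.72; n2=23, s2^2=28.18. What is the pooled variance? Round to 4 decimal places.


sp^2 = ((n1-1)*s1^2 + (n2-1)*s2^2)/(n1+n2-2)
(n1-1)*s1^2 = 12 * 78.72 = 944.64
(n2-1)*s2^2 = 22 * 28.18 = 619.96
numerator = 944.64 + 619.96 = 1564.6
n1+n2-2 = 34
sp^2 = 1564.6 / 34 = 7823/170 ≈ 46.017647

46.0176


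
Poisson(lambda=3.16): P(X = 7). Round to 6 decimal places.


P = e^(-lam) * lam^k / k!
e^(-3.16) ≈ 0.04242574
lam^k = 3.16^7 ≈ 3146.368448
k! = 7! = 5040
P = 0.04242574 * 3146.368448 / 5040 ≈ 0.026486

0.026486


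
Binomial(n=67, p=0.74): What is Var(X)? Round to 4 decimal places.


Var = n*p*(1-p) = 67 * 0.74 * 0.26 = 12.8908

12.8908


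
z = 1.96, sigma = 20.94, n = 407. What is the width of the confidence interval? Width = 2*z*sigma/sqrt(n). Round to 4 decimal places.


width = 2*z*sigma/sqrt(n)
2*z*sigma = 2 * 1.96 * 20.94 = 82.0848
sqrt(407) ≈ 20.174241
width = 82.0848 / 20.174241 ≈ 4.068792

4.0688


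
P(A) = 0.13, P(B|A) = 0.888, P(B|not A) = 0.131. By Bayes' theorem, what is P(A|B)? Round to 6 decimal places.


P(A|B) = P(B|A)*P(A) / P(B), P(B) = P(B|A)*P(A) + P(B|not A)*P(not A)
P(B|A)*P(A) = 0.888 * 0.13 = 0.11544
P(B|not A)*P(not A) = 0.131 * 0.87 = 0.11397
P(B) = 0.11544 + 0.11397 = 0.22941
P(A|B) = 0.11544 / 0.22941 = 3848/7647 ≈ 0.50320387

0.503204


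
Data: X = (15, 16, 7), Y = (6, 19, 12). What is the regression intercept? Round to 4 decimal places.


a = ybar - b*xbar, where b = sum((xi-xbar)(yi-ybar)) / sum((xi-xbar)^2)
n = 3, xbar = 38/3 ≈ 12.666667, ybar = 37/3 ≈ 12.333333
Sxy = sum((xi-xbar)(yi-ybar)) = 28/3 ≈ 9.333333
Sxx = sum((xi-xbar)^2) = 146/3 ≈ 48.666667
b = Sxy / Sxx = 14/73 ≈ 0.191781
a = 12.333333 - 0.191781 * 12.666667 = 723/73 ≈ 9.904110

9.9041


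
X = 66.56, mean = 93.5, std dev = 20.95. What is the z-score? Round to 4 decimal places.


z = (X - mu) / sigma
X - mu = 66.56 - 93.5 = -26.94
z = -26.94 / 20.95 = -2694/2095 ≈ -1.285919

-1.2859


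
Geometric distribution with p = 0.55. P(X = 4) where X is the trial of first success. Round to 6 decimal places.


P = (1-p)^(k-1) * p
(1-p)^(k-1) = 0.45^3 = 0.091125
P = 0.091125 * 0.55 = 0.05011875

0.050119


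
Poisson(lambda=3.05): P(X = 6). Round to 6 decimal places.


P = e^(-lam) * lam^k / k!
e^(-3.05) ≈ 0.04735892
lam^k = 3.05^6 ≈ 805.005849
k! = 6! = 720
P = 0.04735892 * 805.005849 / 720 ≈ 0.052950

0.052950


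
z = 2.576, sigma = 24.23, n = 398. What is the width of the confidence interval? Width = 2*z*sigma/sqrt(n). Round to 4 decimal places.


width = 2*z*sigma/sqrt(n)
2*z*sigma = 2 * 2.576 * 24.23 = 124.83296
sqrt(398) ≈ 19.949937
width = 124.83296 / 19.949937 ≈ 6.257311

6.2573


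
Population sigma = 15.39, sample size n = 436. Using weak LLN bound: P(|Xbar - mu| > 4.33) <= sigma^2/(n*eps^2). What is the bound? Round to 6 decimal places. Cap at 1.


bound = min(1, sigma^2/(n*eps^2))
sigma^2 = 15.39^2 = 236.8521
n*eps^2 = 436 * 4.33^2 = 436 * 18.7489 = 8174.5204
sigma^2/(n*eps^2) = 236.8521 / 8174.5204 ≈ 0.02897443

0.028974


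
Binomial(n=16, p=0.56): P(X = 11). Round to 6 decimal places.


P = C(n,k) * p^k * (1-p)^(n-k)
C(16,11) = 4368
p^k = 0.56^11 ≈ 0.001698511
(1-p)^(n-k) = 0.44^5 ≈ 0.01649162
P = 4368 * 0.001698511 * 0.01649162 ≈ 0.122353

0.122353


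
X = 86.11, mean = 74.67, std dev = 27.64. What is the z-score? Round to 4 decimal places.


z = (X - mu) / sigma
X - mu = 86.11 - 74.67 = 11.44
z = 11.44 / 27.64 = 286/691 ≈ 0.413893

0.4139


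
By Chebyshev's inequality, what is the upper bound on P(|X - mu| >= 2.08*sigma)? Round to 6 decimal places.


P <= 1/k^2
k^2 = 2.08^2 = 4.3264
1/k^2 = 1 / 4.3264 = 625/2704 ≈ 0.23113905

0.231139


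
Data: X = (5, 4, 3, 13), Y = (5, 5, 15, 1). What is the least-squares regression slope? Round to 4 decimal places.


b = sum((xi-xbar)(yi-ybar)) / sum((xi-xbar)^2)
n = 4, xbar = 25/4 = 6.25, ybar = 26/4 = 6.5
Sxy = sum((xi-xbar)(yi-ybar)) = -59.5
Sxx = sum((xi-xbar)^2) = 62.75
b = Sxy / Sxx = -238/251 ≈ -0.948207

-0.9482


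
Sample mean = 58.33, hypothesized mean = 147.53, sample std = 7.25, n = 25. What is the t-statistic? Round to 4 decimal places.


t = (xbar - mu0) / (s/sqrt(n))
xbar - mu0 = 58.33 - 147.53 = -89.2
sqrt(25) = 5
s/sqrt(n) = 7.25 / 5 = 1.45
t = -89.2 / 1.45 = -1784/29 ≈ -61.517241

-61.5172


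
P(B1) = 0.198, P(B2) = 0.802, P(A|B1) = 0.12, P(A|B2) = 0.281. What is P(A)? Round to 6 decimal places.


P(A) = P(A|B1)*P(B1) + P(A|B2)*P(B2)
P(A|B1)*P(B1) = 0.12 * 0.198 = 0.02376
P(A|B2)*P(B2) = 0.281 * 0.802 = 0.225362
P(A) = 0.02376 + 0.225362 = 0.249122

0.249122


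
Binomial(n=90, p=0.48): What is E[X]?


E[X] = n*p = 90 * 0.48 = 43.2

43.2


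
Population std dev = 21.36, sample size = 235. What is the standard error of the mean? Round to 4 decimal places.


SE = sigma / sqrt(n)
sqrt(235) ≈ 15.329710
SE = 21.36 / 15.329710 ≈ 1.393373

1.3934


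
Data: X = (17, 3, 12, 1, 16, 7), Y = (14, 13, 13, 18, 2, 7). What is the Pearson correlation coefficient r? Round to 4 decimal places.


r = sum((xi-xbar)(yi-ybar)) / sqrt(sum((xi-xbar)^2) * sum((yi-ybar)^2))
n = 6, xbar = 56/6 = 28/3 ≈ 9.333333, ybar = 67/6 ≈ 11.166667
Sxy = sum((xi-xbar)(yi-ybar)) = -280/3 ≈ -93.333333
Sxx = sum((xi-xbar)^2) = 676/3 ≈ 225.333333
Syy = sum((yi-ybar)^2) = 977/6 ≈ 162.833333
sqrt(Sxx*Syy) ≈ 191.550980
r = Sxy / sqrt(Sxx*Syy) = -93.333333 / 191.550980 ≈ -0.487251

-0.4873


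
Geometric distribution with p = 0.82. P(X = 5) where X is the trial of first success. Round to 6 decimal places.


P = (1-p)^(k-1) * p
(1-p)^(k-1) = 0.18^4 = 0.00104976
P = 0.00104976 * 0.82 = 0.0008608032

0.000861


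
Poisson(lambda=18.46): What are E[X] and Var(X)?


E[X] = Var(X) = lambda = 18.46

18.46, 18.46


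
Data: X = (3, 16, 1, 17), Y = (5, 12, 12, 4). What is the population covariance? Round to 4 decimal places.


Cov = (1/n)*sum((xi-xbar)(yi-ybar))
n = 4, xbar = 37/4 = 9.25, ybar = 33/4 = 8.25
sum((xi-xbar)(yi-ybar)) = -18.25
Cov = -18.25 / 4 = -4.5625

-4.5625


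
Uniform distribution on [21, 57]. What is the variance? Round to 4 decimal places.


Var = (b-a)^2 / 12
(b-a)^2 = (57 - 21)^2 = 1296
Var = 1296/12 = 108

108.0000


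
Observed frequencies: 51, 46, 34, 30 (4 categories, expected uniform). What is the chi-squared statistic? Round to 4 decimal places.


chi2 = sum((O-E)^2/E), E = total/4
total = 161, E = 161/4 = 40.25
(51 - 40.25)^2 / 40.25 = 115.5625 / 40.25 = 1849/644 ≈ 2.871118
(46 - 40.25)^2 / 40.25 = 33.0625 / 40.25 = 23/28 ≈ 0.821429
(34 - 40.25)^2 / 40.25 = 39.0625 / 40.25 = 625/644 ≈ 0.970497
(30 - 40.25)^2 / 40.25 = 105.0625 / 40.25 = 1681/644 ≈ 2.610248
chi2 = 1171/161 ≈ 7.273292

7.2733


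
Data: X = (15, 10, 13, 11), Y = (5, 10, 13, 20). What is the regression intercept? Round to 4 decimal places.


a = ybar - b*xbar, where b = sum((xi-xbar)(yi-ybar)) / sum((xi-xbar)^2)
n = 4, xbar = 49/4 = 12.25, ybar = 48/4 = 12
Sxy = sum((xi-xbar)(yi-ybar)) = -24
Sxx = sum((xi-xbar)^2) = 14.75
b = Sxy / Sxx = -96/59 ≈ -1.627119
a = 12 - (-1.627119) * 12.25 = 1884/59 ≈ 31.932203

31.9322


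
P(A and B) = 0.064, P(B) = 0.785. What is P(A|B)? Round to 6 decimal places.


P(A|B) = P(A and B) / P(B) = 0.064 / 0.785 = 64/785 ≈ 0.08152866

0.081529


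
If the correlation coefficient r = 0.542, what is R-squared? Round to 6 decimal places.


R^2 = r^2 = (0.542)^2 = 0.293764

0.293764


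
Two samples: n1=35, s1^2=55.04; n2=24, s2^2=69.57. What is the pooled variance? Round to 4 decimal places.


sp^2 = ((n1-1)*s1^2 + (n2-1)*s2^2)/(n1+n2-2)
(n1-1)*s1^2 = 34 * 55.04 = 1871.36
(n2-1)*s2^2 = 23 * 69.57 = 1600.11
numerator = 1871.36 + 1600.11 = 3471.47
n1+n2-2 = 57
sp^2 = 3471.47 / 57 = 347147/5700 ≈ 60.902982

60.9030


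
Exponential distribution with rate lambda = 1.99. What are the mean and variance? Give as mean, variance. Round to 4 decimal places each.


mean = 1/lam, var = 1/lam^2
mean = 1 / 1.99 = 100/199 ≈ 0.502513
lam^2 = 1.99^2 = 3.9601
var = 1 / 3.9601 ≈ 0.252519

0.5025, 0.2525


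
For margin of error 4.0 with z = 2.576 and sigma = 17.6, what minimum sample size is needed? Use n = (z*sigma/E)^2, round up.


z*sigma/E = 2.576 * 17.6 / 4.0 = 11.3344
(z*sigma/E)^2 ≈ 128.468623
round up: n = 129

129


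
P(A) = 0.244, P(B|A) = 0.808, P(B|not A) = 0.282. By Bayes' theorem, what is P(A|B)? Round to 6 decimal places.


P(A|B) = P(B|A)*P(A) / P(B), P(B) = P(B|A)*P(A) + P(B|not A)*P(not A)
P(B|A)*P(A) = 0.808 * 0.244 = 0.197152
P(B|not A)*P(not A) = 0.282 * 0.756 = 0.213192
P(B) = 0.197152 + 0.213192 = 0.410344
P(A|B) = 0.197152 / 0.410344 ≈ 0.48045542

0.480455


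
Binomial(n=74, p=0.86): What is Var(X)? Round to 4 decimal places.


Var = n*p*(1-p) = 74 * 0.86 * 0.14 = 8.9096

8.9096


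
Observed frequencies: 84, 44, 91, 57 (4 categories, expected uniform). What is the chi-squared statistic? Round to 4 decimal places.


chi2 = sum((O-E)^2/E), E = total/4
total = 276, E = 276/4 = 69
(84 - 69)^2 / 69 = 225 / 69 = 75/23 ≈ 3.260870
(44 - 69)^2 / 69 = 625 / 69 = 625/69 ≈ 9.057971
(91 - 69)^2 / 69 = 484 / 69 = 484/69 ≈ 7.014493
(57 - 69)^2 / 69 = 144 / 69 = 48/23 ≈ 2.086957
chi2 = 1478/69 ≈ 21.420290

21.4203
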